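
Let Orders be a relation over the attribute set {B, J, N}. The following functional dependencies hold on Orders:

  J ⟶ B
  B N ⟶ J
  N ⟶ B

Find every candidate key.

Attribute N never appears on the right-hand side of any dependency, so N must belong to every candidate key.
{N}⁺ = {B, J, N}, which is all of the schema, so {N} is the only candidate key.

(N)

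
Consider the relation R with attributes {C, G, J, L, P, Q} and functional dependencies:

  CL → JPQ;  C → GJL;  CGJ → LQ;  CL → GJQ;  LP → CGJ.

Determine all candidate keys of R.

{C}, {L, P}

{C}⁺: C→GJL adds G, J, L; CGJ→LQ adds Q; CL→JPQ adds P → {C, G, J, L, P, Q}.
{L, P}⁺: LP→CGJ adds C, G, J; CL→JPQ adds Q → {C, G, J, L, P, Q}.
Any other superkey contains one of these as a subset, so there are no further candidate keys.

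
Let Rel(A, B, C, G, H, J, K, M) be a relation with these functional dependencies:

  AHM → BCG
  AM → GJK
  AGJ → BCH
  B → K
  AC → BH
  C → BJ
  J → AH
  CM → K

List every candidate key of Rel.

{A, M}; {C, M}; {J, M}

Attribute M never appears on the right-hand side of any dependency, so M must belong to every candidate key.
{M}⁺ = {M}, which is not all of the schema, so we must add further attributes.
{A, M}⁺: AM→GJK adds G, J, K; AGJ→BCH adds B, C, H → {A, B, C, G, H, J, K, M}.
{C, M}⁺: C→BJ adds B, J; J→AH adds A, H; CM→K adds K; AHM→BCG adds G → {A, B, C, G, H, J, K, M}.
{J, M}⁺: J→AH adds A, H; AHM→BCG adds B, C, G; AM→GJK adds K → {A, B, C, G, H, J, K, M}.
Any other superkey contains one of these as a subset, so there are no further candidate keys.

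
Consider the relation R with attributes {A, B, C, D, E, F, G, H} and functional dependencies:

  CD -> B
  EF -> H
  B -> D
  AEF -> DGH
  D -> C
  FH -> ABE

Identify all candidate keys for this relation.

Attribute F never appears on the right-hand side of any dependency, so F must belong to every candidate key.
{F}⁺ = {F}, which is not all of the schema, so we must add further attributes.
{E, F}⁺: EF→H adds H; FH→ABE adds A, B; B→D adds D; AEF→DGH adds G; D→C adds C → {A, B, C, D, E, F, G, H}. Minimal: {F}⁺ = {F}; {E}⁺ = {E} — none reach the full schema.
{F, H}⁺: FH→ABE adds A, B, E; B→D adds D; AEF→DGH adds G; D→C adds C → {A, B, C, D, E, F, G, H}. Minimal: {H}⁺ = {H}; {F}⁺ = {F} — none reach the full schema.
Any other superkey contains one of these as a subset, so there are no further candidate keys.

{E, F}, {F, H}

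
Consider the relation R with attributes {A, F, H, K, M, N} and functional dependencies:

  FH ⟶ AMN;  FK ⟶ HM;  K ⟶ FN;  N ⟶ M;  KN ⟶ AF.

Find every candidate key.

(K)

{K}⁺: K→FN adds F, N; N→M adds M; KN→AF adds A; FK→HM adds H → {A, F, H, K, M, N}.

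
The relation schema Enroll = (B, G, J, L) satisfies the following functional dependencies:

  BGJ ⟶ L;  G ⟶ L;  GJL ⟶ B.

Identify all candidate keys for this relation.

{G, J}

Attributes G, J never appear on any right-hand side, so every candidate key must contain {G, J}.
{G, J}⁺ = {B, G, J, L}, which is all of the schema, so {G, J} is the only candidate key.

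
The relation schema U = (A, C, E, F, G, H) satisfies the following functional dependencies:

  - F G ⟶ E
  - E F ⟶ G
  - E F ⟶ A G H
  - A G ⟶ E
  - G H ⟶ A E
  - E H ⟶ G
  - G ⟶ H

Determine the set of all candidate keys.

CEF, CFG

Attributes C, F never appear on any right-hand side, so every candidate key must contain {C, F}.
{C, F}⁺ = {C, F}, which is not all of the schema, so we must add further attributes.
{C, E, F}⁺: EF→G adds G; EF→AGH adds A, H → {A, C, E, F, G, H}.
{C, F, G}⁺: FG→E adds E; EF→AGH adds A, H → {A, C, E, F, G, H}.
Any other superkey contains one of these as a subset, so there are no further candidate keys.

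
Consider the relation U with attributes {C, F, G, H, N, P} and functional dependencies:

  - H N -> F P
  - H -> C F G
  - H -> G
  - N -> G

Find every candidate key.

{H, N}

{H, N}⁺: HN→FP adds F, P; H→CFG adds C, G → {C, F, G, H, N, P}. Minimal: {N}⁺ = {G, N}; {H}⁺ = {C, F, G, H} — none reach the full schema.
No other minimal superkey exists.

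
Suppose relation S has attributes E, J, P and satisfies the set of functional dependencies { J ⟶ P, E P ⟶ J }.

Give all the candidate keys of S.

Attribute E never appears on the right-hand side of any dependency, so E must belong to every candidate key.
{E}⁺ = {E}, which is not all of the schema, so we must add further attributes.
{E, J}⁺: J→P adds P → {E, J, P}. Minimal: {J}⁺ = {J, P}; {E}⁺ = {E} — none reach the full schema.
{E, P}⁺: EP→J adds J → {E, J, P}. Minimal: {P}⁺ = {P}; {E}⁺ = {E} — none reach the full schema.

{E, J}, {E, P}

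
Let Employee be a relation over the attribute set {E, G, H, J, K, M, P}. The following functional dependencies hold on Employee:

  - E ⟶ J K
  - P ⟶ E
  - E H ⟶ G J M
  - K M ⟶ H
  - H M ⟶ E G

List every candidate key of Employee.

HP, MP

Attribute P never appears on the right-hand side of any dependency, so P must belong to every candidate key.
{P}⁺ = {E, J, K, P}, which is not all of the schema, so we must add further attributes.
{H, P}⁺: P→E adds E; EH→GJM adds G, J, M; E→JK adds K → {E, G, H, J, K, M, P}. Minimal: {P}⁺ = {E, J, K, P}; {H}⁺ = {H} — none reach the full schema.
{M, P}⁺: P→E adds E; E→JK adds J, K; KM→H adds H; HM→EG adds G → {E, G, H, J, K, M, P}. Minimal: {P}⁺ = {E, J, K, P}; {M}⁺ = {M} — none reach the full schema.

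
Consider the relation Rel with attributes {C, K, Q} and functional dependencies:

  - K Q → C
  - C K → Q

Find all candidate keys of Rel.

{C, K}, {K, Q}

Attribute K never appears on the right-hand side of any dependency, so K must belong to every candidate key.
{K}⁺ = {K}, which is not all of the schema, so we must add further attributes.
{C, K}⁺: CK→Q adds Q → {C, K, Q}. Minimal: {K}⁺ = {K}; {C}⁺ = {C} — none reach the full schema.
{K, Q}⁺: KQ→C adds C → {C, K, Q}. Minimal: {Q}⁺ = {Q}; {K}⁺ = {K} — none reach the full schema.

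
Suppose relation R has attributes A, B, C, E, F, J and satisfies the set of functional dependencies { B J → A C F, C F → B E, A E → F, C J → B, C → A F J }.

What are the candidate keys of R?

{C}, {B, J}

{C}⁺: C→AFJ adds A, F, J; CF→BE adds B, E → {A, B, C, E, F, J}.
{B, J}⁺: BJ→ACF adds A, C, F; CF→BE adds E → {A, B, C, E, F, J}. Minimal: {J}⁺ = {J}; {B}⁺ = {B} — none reach the full schema.
Any other superkey contains one of these as a subset, so there are no further candidate keys.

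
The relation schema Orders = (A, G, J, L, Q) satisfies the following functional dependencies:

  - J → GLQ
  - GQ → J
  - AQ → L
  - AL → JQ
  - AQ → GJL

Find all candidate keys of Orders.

(A, J), (A, L), (A, Q)

Attribute A never appears on the right-hand side of any dependency, so A must belong to every candidate key.
{A}⁺ = {A}, which is not all of the schema, so we must add further attributes.
{A, J}⁺: J→GLQ adds G, L, Q → {A, G, J, L, Q}.
{A, L}⁺: AL→JQ adds J, Q; AQ→GJL adds G → {A, G, J, L, Q}.
{A, Q}⁺: AQ→L adds L; AL→JQ adds J; AQ→GJL adds G → {A, G, J, L, Q}.
Any other superkey contains one of these as a subset, so there are no further candidate keys.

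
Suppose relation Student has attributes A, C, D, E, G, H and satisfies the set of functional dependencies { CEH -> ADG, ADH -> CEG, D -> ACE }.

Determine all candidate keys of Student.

{D, H}⁺: D→ACE adds A, C, E; CEH→ADG adds G → {A, C, D, E, G, H}.
{C, E, H}⁺: CEH→ADG adds A, D, G → {A, C, D, E, G, H}.
Any other superkey contains one of these as a subset, so there are no further candidate keys.

{D, H}, {C, E, H}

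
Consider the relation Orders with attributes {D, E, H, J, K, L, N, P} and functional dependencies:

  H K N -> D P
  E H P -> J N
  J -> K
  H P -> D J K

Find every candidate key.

(E, H, L, P), (E, H, J, L, N), (E, H, K, L, N)

Attributes E, H, L never appear on any right-hand side, so every candidate key must contain {E, H, L}.
{E, H, L}⁺ = {E, H, L}, which is not all of the schema, so we must add further attributes.
{E, H, L, P}⁺: EHP→JN adds J, N; J→K adds K; HP→DJK adds D → {D, E, H, J, K, L, N, P}. Minimal: {H, L, P}⁺ = {D, H, J, K, L, P}; {E, L, P}⁺ = {E, L, P}; {E, H, P}⁺ = {D, E, H, J, K, N, P}; … — none reach the full schema.
{E, H, J, L, N}⁺: J→K adds K; HKN→DP adds D, P → {D, E, H, J, K, L, N, P}. Minimal: {H, J, L, N}⁺ = {D, H, J, K, L, N, P}; {E, J, L, N}⁺ = {E, J, K, L, N}; {E, H, L, N}⁺ = {E, H, L, N}; … — none reach the full schema.
{E, H, K, L, N}⁺: HKN→DP adds D, P; EHP→JN adds J → {D, E, H, J, K, L, N, P}. Minimal: {H, K, L, N}⁺ = {D, H, J, K, L, N, P}; {E, K, L, N}⁺ = {E, K, L, N}; {E, H, L, N}⁺ = {E, H, L, N}; … — none reach the full schema.
Any other superkey contains one of these as a subset, so there are no further candidate keys.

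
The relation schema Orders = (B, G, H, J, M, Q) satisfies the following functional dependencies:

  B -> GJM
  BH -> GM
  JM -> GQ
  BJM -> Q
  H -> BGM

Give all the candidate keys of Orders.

Attribute H never appears on the right-hand side of any dependency, so H must belong to every candidate key.
{H}⁺ = {B, G, H, J, M, Q}, which is all of the schema, so {H} is the only candidate key.

{H}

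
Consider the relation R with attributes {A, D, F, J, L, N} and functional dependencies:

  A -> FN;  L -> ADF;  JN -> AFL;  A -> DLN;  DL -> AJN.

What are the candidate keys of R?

(A), (L), (J, N)

{A}⁺: A→FN adds F, N; A→DLN adds D, L; DL→AJN adds J → {A, D, F, J, L, N}.
{L}⁺: L→ADF adds A, D, F; A→DLN adds N; DL→AJN adds J → {A, D, F, J, L, N}.
{J, N}⁺: JN→AFL adds A, F, L; A→DLN adds D → {A, D, F, J, L, N}.
Any other superkey contains one of these as a subset, so there are no further candidate keys.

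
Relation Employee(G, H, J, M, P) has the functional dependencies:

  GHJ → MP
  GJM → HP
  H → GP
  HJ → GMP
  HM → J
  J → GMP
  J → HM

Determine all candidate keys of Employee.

{J}⁺: J→GMP adds G, M, P; J→HM adds H → {G, H, J, M, P}.
{H, M}⁺: H→GP adds G, P; HM→J adds J → {G, H, J, M, P}. Minimal: {M}⁺ = {M}; {H}⁺ = {G, H, P} — none reach the full schema.

(J), (H, M)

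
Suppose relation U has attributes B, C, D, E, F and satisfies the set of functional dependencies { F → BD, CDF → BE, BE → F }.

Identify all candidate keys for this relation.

{C, F}, {B, C, E}

Attribute C never appears on the right-hand side of any dependency, so C must belong to every candidate key.
{C}⁺ = {C}, which is not all of the schema, so we must add further attributes.
{C, F}⁺: F→BD adds B, D; CDF→BE adds E → {B, C, D, E, F}. Minimal: {F}⁺ = {B, D, F}; {C}⁺ = {C} — none reach the full schema.
{B, C, E}⁺: BE→F adds F; F→BD adds D → {B, C, D, E, F}. Minimal: {C, E}⁺ = {C, E}; {B, E}⁺ = {B, D, E, F}; {B, C}⁺ = {B, C} — none reach the full schema.
Any other superkey contains one of these as a subset, so there are no further candidate keys.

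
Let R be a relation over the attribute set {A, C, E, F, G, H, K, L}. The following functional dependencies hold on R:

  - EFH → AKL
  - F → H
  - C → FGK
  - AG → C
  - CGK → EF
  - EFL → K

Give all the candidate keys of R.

{C}, {A, G}, {E, F, G}

{C}⁺: C→FGK adds F, G, K; CGK→EF adds E; F→H adds H; EFH→AKL adds A, L → {A, C, E, F, G, H, K, L}.
{A, G}⁺: AG→C adds C; C→FGK adds F, K; CGK→EF adds E; F→H adds H; EFH→AKL adds L → {A, C, E, F, G, H, K, L}. Minimal: {G}⁺ = {G}; {A}⁺ = {A} — none reach the full schema.
{E, F, G}⁺: F→H adds H; EFH→AKL adds A, K, L; AG→C adds C → {A, C, E, F, G, H, K, L}. Minimal: {F, G}⁺ = {F, G, H}; {E, G}⁺ = {E, G}; {E, F}⁺ = {A, E, F, H, K, L} — none reach the full schema.
Any other superkey contains one of these as a subset, so there are no further candidate keys.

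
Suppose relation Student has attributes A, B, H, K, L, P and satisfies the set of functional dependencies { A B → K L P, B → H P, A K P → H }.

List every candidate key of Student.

Attributes A, B never appear on any right-hand side, so every candidate key must contain {A, B}.
{A, B}⁺ = {A, B, H, K, L, P}, which is all of the schema, so {A, B} is the only candidate key.

{A, B}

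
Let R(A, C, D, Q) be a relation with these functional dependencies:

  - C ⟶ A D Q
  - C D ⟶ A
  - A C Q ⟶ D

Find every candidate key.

C

Attribute C never appears on the right-hand side of any dependency, so C must belong to every candidate key.
{C}⁺ = {A, C, D, Q}, which is all of the schema, so {C} is the only candidate key.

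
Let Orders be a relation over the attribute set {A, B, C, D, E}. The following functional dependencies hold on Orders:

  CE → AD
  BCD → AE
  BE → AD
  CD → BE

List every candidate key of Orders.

Attribute C never appears on the right-hand side of any dependency, so C must belong to every candidate key.
{C}⁺ = {C}, which is not all of the schema, so we must add further attributes.
{C, D}⁺: CD→BE adds B, E; CE→AD adds A → {A, B, C, D, E}. Minimal: {D}⁺ = {D}; {C}⁺ = {C} — none reach the full schema.
{C, E}⁺: CE→AD adds A, D; CD→BE adds B → {A, B, C, D, E}. Minimal: {E}⁺ = {E}; {C}⁺ = {C} — none reach the full schema.

{C, D}; {C, E}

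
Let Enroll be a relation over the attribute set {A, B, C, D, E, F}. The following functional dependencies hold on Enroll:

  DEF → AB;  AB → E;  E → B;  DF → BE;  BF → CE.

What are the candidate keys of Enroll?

{D, F}⁺: DF→BE adds B, E; BF→CE adds C; DEF→AB adds A → {A, B, C, D, E, F}.

{D, F}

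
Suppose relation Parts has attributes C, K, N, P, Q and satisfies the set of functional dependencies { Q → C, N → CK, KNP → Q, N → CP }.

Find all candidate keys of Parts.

{N}

Attribute N never appears on the right-hand side of any dependency, so N must belong to every candidate key.
{N}⁺ = {C, K, N, P, Q}, which is all of the schema, so {N} is the only candidate key.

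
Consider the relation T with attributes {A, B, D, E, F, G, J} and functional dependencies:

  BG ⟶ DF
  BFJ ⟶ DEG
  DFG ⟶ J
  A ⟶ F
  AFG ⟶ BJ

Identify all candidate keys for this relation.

Attribute A never appears on the right-hand side of any dependency, so A must belong to every candidate key.
{A}⁺ = {A, F}, which is not all of the schema, so we must add further attributes.
{A, G}⁺: A→F adds F; AFG→BJ adds B, J; BG→DF adds D; BFJ→DEG adds E → {A, B, D, E, F, G, J}. Minimal: {G}⁺ = {G}; {A}⁺ = {A, F} — none reach the full schema.
{A, B, J}⁺: A→F adds F; BFJ→DEG adds D, E, G → {A, B, D, E, F, G, J}. Minimal: {B, J}⁺ = {B, J}; {A, J}⁺ = {A, F, J}; {A, B}⁺ = {A, B, F} — none reach the full schema.

{A, G}, {A, B, J}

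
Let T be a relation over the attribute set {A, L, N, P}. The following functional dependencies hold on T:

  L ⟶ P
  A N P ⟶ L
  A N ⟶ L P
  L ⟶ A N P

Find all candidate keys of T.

{L}; {A, N}

{L}⁺: L→P adds P; L→ANP adds A, N → {A, L, N, P}.
{A, N}⁺: AN→LP adds L, P → {A, L, N, P}. Minimal: {N}⁺ = {N}; {A}⁺ = {A} — none reach the full schema.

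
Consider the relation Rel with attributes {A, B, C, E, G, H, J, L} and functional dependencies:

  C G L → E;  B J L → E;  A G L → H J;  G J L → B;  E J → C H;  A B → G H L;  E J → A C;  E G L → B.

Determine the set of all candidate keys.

{A, B}⁺: AB→GHL adds G, H, L; AGL→HJ adds J; BJL→E adds E; EJ→CH adds C → {A, B, C, E, G, H, J, L}.
{A, G, L}⁺: AGL→HJ adds H, J; GJL→B adds B; BJL→E adds E; EJ→CH adds C → {A, B, C, E, G, H, J, L}.
{B, E, J}⁺: EJ→CH adds C, H; EJ→AC adds A; AB→GHL adds G, L → {A, B, C, E, G, H, J, L}.
{B, J, L}⁺: BJL→E adds E; EJ→CH adds C, H; EJ→AC adds A; AB→GHL adds G → {A, B, C, E, G, H, J, L}.
{G, J, L}⁺: GJL→B adds B; BJL→E adds E; EJ→CH adds C, H; EJ→AC adds A → {A, B, C, E, G, H, J, L}.
Any other superkey contains one of these as a subset, so there are no further candidate keys.

(A, B), (A, G, L), (B, E, J), (B, J, L), (G, J, L)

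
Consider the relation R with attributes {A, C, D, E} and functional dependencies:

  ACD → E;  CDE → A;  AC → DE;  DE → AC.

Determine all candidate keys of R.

{A, C}⁺: AC→DE adds D, E → {A, C, D, E}. Minimal: {C}⁺ = {C}; {A}⁺ = {A} — none reach the full schema.
{D, E}⁺: DE→AC adds A, C → {A, C, D, E}. Minimal: {E}⁺ = {E}; {D}⁺ = {D} — none reach the full schema.

{A, C}; {D, E}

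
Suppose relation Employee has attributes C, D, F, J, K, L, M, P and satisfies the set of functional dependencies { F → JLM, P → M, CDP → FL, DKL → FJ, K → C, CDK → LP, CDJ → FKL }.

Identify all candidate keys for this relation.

{D, K}; {C, D, F}; {C, D, J}; {C, D, P}

Attribute D never appears on the right-hand side of any dependency, so D must belong to every candidate key.
{D}⁺ = {D}, which is not all of the schema, so we must add further attributes.
{D, K}⁺: K→C adds C; CDK→LP adds L, P; P→M adds M; CDP→FL adds F; DKL→FJ adds J → {C, D, F, J, K, L, M, P}. Minimal: {K}⁺ = {C, K}; {D}⁺ = {D} — none reach the full schema.
{C, D, F}⁺: F→JLM adds J, L, M; CDJ→FKL adds K; CDK→LP adds P → {C, D, F, J, K, L, M, P}. Minimal: {D, F}⁺ = {D, F, J, L, M}; {C, F}⁺ = {C, F, J, L, M}; {C, D}⁺ = {C, D} — none reach the full schema.
{C, D, J}⁺: CDJ→FKL adds F, K, L; F→JLM adds M; CDK→LP adds P → {C, D, F, J, K, L, M, P}. Minimal: {D, J}⁺ = {D, J}; {C, J}⁺ = {C, J}; {C, D}⁺ = {C, D} — none reach the full schema.
{C, D, P}⁺: P→M adds M; CDP→FL adds F, L; F→JLM adds J; CDJ→FKL adds K → {C, D, F, J, K, L, M, P}. Minimal: {D, P}⁺ = {D, M, P}; {C, P}⁺ = {C, M, P}; {C, D}⁺ = {C, D} — none reach the full schema.
Any other superkey contains one of these as a subset, so there are no further candidate keys.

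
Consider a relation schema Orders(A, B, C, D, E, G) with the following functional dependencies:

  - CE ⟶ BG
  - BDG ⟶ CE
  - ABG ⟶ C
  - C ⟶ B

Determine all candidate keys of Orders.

Attributes A, D never appear on any right-hand side, so every candidate key must contain {A, D}.
{A, D}⁺ = {A, D}, which is not all of the schema, so we must add further attributes.
{A, B, D, G}⁺: BDG→CE adds C, E → {A, B, C, D, E, G}. Minimal: {B, D, G}⁺ = {B, C, D, E, G}; {A, D, G}⁺ = {A, D, G}; {A, B, G}⁺ = {A, B, C, G}; … — none reach the full schema.
{A, C, D, E}⁺: CE→BG adds B, G → {A, B, C, D, E, G}. Minimal: {C, D, E}⁺ = {B, C, D, E, G}; {A, D, E}⁺ = {A, D, E}; {A, C, E}⁺ = {A, B, C, E, G}; … — none reach the full schema.
{A, C, D, G}⁺: C→B adds B; BDG→CE adds E → {A, B, C, D, E, G}. Minimal: {C, D, G}⁺ = {B, C, D, E, G}; {A, D, G}⁺ = {A, D, G}; {A, C, G}⁺ = {A, B, C, G}; … — none reach the full schema.
Any other superkey contains one of these as a subset, so there are no further candidate keys.

{A, B, D, G}; {A, C, D, E}; {A, C, D, G}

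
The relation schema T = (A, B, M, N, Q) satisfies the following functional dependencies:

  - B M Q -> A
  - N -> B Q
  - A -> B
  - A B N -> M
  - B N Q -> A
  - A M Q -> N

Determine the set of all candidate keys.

{N}⁺: N→BQ adds B, Q; BNQ→A adds A; ABN→M adds M → {A, B, M, N, Q}.
{A, M, Q}⁺: A→B adds B; AMQ→N adds N → {A, B, M, N, Q}. Minimal: {M, Q}⁺ = {M, Q}; {A, Q}⁺ = {A, B, Q}; {A, M}⁺ = {A, B, M} — none reach the full schema.
{B, M, Q}⁺: BMQ→A adds A; AMQ→N adds N → {A, B, M, N, Q}. Minimal: {M, Q}⁺ = {M, Q}; {B, Q}⁺ = {B, Q}; {B, M}⁺ = {B, M} — none reach the full schema.

{N}; {A, M, Q}; {B, M, Q}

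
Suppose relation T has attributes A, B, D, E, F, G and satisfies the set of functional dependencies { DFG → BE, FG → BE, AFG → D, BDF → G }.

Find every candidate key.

{A, F, G}; {A, B, D, F}

{A, F, G}⁺: FG→BE adds B, E; AFG→D adds D → {A, B, D, E, F, G}. Minimal: {F, G}⁺ = {B, E, F, G}; {A, G}⁺ = {A, G}; {A, F}⁺ = {A, F} — none reach the full schema.
{A, B, D, F}⁺: BDF→G adds G; DFG→BE adds E → {A, B, D, E, F, G}. Minimal: {B, D, F}⁺ = {B, D, E, F, G}; {A, D, F}⁺ = {A, D, F}; {A, B, F}⁺ = {A, B, F}; … — none reach the full schema.
Any other superkey contains one of these as a subset, so there are no further candidate keys.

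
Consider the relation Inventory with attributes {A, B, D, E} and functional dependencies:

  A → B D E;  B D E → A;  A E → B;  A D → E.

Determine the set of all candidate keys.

{A}⁺: A→BDE adds B, D, E → {A, B, D, E}.
{B, D, E}⁺: BDE→A adds A → {A, B, D, E}.

{A}, {B, D, E}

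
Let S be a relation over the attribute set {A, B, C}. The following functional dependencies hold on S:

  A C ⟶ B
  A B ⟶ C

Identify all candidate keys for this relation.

Attribute A never appears on the right-hand side of any dependency, so A must belong to every candidate key.
{A}⁺ = {A}, which is not all of the schema, so we must add further attributes.
{A, B}⁺: AB→C adds C → {A, B, C}.
{A, C}⁺: AC→B adds B → {A, B, C}.
Any other superkey contains one of these as a subset, so there are no further candidate keys.

{A, B}, {A, C}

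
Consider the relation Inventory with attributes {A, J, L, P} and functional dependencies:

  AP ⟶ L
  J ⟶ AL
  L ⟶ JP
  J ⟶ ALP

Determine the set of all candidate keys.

{J}⁺: J→AL adds A, L; L→JP adds P → {A, J, L, P}.
{L}⁺: L→JP adds J, P; J→ALP adds A → {A, J, L, P}.
{A, P}⁺: AP→L adds L; L→JP adds J → {A, J, L, P}. Minimal: {P}⁺ = {P}; {A}⁺ = {A} — none reach the full schema.
Any other superkey contains one of these as a subset, so there are no further candidate keys.

J; L; AP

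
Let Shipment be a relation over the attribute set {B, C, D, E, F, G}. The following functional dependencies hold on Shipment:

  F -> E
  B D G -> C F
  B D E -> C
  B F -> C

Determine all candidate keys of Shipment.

{B, D, G}

Attributes B, D, G never appear on any right-hand side, so every candidate key must contain {B, D, G}.
{B, D, G}⁺ = {B, C, D, E, F, G}, which is all of the schema, so {B, D, G} is the only candidate key.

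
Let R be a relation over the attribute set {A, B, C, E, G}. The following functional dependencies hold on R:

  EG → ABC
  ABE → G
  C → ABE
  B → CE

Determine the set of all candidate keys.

{B}⁺: B→CE adds C, E; C→ABE adds A; ABE→G adds G → {A, B, C, E, G}.
{C}⁺: C→ABE adds A, B, E; ABE→G adds G → {A, B, C, E, G}.
{E, G}⁺: EG→ABC adds A, B, C → {A, B, C, E, G}.

{B}, {C}, {E, G}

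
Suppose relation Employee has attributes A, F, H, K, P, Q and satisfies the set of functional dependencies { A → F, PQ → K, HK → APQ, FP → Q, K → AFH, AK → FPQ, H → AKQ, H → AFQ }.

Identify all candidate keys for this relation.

H, K, AP, FP, PQ

{H}⁺: H→AKQ adds A, K, Q; H→AFQ adds F; HK→APQ adds P → {A, F, H, K, P, Q}.
{K}⁺: K→AFH adds A, F, H; AK→FPQ adds P, Q → {A, F, H, K, P, Q}.
{A, P}⁺: A→F adds F; FP→Q adds Q; PQ→K adds K; K→AFH adds H → {A, F, H, K, P, Q}. Minimal: {P}⁺ = {P}; {A}⁺ = {A, F} — none reach the full schema.
{F, P}⁺: FP→Q adds Q; PQ→K adds K; K→AFH adds A, H → {A, F, H, K, P, Q}. Minimal: {P}⁺ = {P}; {F}⁺ = {F} — none reach the full schema.
{P, Q}⁺: PQ→K adds K; K→AFH adds A, F, H → {A, F, H, K, P, Q}. Minimal: {Q}⁺ = {Q}; {P}⁺ = {P} — none reach the full schema.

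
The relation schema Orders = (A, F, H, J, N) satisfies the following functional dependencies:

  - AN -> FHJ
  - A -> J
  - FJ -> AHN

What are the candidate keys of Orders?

{A, F}⁺: A→J adds J; FJ→AHN adds H, N → {A, F, H, J, N}.
{A, N}⁺: AN→FHJ adds F, H, J → {A, F, H, J, N}.
{F, J}⁺: FJ→AHN adds A, H, N → {A, F, H, J, N}.
Any other superkey contains one of these as a subset, so there are no further candidate keys.

{A, F}, {A, N}, {F, J}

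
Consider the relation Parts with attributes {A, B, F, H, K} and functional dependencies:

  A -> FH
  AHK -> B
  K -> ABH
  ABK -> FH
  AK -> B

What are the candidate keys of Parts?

Attribute K never appears on the right-hand side of any dependency, so K must belong to every candidate key.
{K}⁺ = {A, B, F, H, K}, which is all of the schema, so {K} is the only candidate key.

{K}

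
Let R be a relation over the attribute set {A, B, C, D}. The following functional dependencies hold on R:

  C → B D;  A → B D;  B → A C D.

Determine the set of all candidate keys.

{A}⁺: A→BD adds B, D; B→ACD adds C → {A, B, C, D}.
{B}⁺: B→ACD adds A, C, D → {A, B, C, D}.
{C}⁺: C→BD adds B, D; B→ACD adds A → {A, B, C, D}.

A, B, C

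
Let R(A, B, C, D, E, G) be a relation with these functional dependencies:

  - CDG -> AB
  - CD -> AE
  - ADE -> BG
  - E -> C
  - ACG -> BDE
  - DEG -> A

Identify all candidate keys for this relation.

CD; DE; ACG; AEG

{C, D}⁺: CD→AE adds A, E; ADE→BG adds B, G → {A, B, C, D, E, G}.
{D, E}⁺: E→C adds C; CD→AE adds A; ADE→BG adds B, G → {A, B, C, D, E, G}.
{A, C, G}⁺: ACG→BDE adds B, D, E → {A, B, C, D, E, G}.
{A, E, G}⁺: E→C adds C; ACG→BDE adds B, D → {A, B, C, D, E, G}.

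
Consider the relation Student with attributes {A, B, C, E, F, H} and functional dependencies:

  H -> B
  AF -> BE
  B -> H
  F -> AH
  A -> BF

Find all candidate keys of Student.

{A, C}, {C, F}

{A, C}⁺: A→BF adds B, F; AF→BE adds E; B→H adds H → {A, B, C, E, F, H}. Minimal: {C}⁺ = {C}; {A}⁺ = {A, B, E, F, H} — none reach the full schema.
{C, F}⁺: F→AH adds A, H; A→BF adds B; AF→BE adds E → {A, B, C, E, F, H}. Minimal: {F}⁺ = {A, B, E, F, H}; {C}⁺ = {C} — none reach the full schema.
Any other superkey contains one of these as a subset, so there are no further candidate keys.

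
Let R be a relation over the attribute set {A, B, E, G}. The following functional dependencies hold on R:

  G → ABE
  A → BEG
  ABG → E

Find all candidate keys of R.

{A}, {G}

{A}⁺: A→BEG adds B, E, G → {A, B, E, G}.
{G}⁺: G→ABE adds A, B, E → {A, B, E, G}.
Any other superkey contains one of these as a subset, so there are no further candidate keys.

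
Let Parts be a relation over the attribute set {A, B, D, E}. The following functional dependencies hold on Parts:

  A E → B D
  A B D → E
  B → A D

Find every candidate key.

(B), (A, E)

{B}⁺: B→AD adds A, D; ABD→E adds E → {A, B, D, E}.
{A, E}⁺: AE→BD adds B, D → {A, B, D, E}. Minimal: {E}⁺ = {E}; {A}⁺ = {A} — none reach the full schema.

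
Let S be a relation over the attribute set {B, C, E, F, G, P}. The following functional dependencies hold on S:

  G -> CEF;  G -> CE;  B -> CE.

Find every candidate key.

Attributes B, G, P never appear on any right-hand side, so every candidate key must contain {B, G, P}.
{B, G, P}⁺ = {B, C, E, F, G, P}, which is all of the schema, so {B, G, P} is the only candidate key.

BGP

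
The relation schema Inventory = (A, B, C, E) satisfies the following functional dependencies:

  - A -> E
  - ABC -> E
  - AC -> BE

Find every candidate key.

AC

Attributes A, C never appear on any right-hand side, so every candidate key must contain {A, C}.
{A, C}⁺ = {A, B, C, E}, which is all of the schema, so {A, C} is the only candidate key.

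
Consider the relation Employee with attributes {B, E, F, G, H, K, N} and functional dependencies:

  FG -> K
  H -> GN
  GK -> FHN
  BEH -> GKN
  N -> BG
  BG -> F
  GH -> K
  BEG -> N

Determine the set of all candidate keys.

Attribute E never appears on the right-hand side of any dependency, so E must belong to every candidate key.
{E}⁺ = {E}, which is not all of the schema, so we must add further attributes.
{E, H}⁺: H→GN adds G, N; N→BG adds B; BG→F adds F; GH→K adds K → {B, E, F, G, H, K, N}. Minimal: {H}⁺ = {B, F, G, H, K, N}; {E}⁺ = {E} — none reach the full schema.
{E, N}⁺: N→BG adds B, G; BG→F adds F; FG→K adds K; GK→FHN adds H → {B, E, F, G, H, K, N}. Minimal: {N}⁺ = {B, F, G, H, K, N}; {E}⁺ = {E} — none reach the full schema.
{B, E, G}⁺: BG→F adds F; BEG→N adds N; FG→K adds K; GK→FHN adds H → {B, E, F, G, H, K, N}. Minimal: {E, G}⁺ = {E, G}; {B, G}⁺ = {B, F, G, H, K, N}; {B, E}⁺ = {B, E} — none reach the full schema.
{E, F, G}⁺: FG→K adds K; GK→FHN adds H, N; N→BG adds B → {B, E, F, G, H, K, N}. Minimal: {F, G}⁺ = {B, F, G, H, K, N}; {E, G}⁺ = {E, G}; {E, F}⁺ = {E, F} — none reach the full schema.
{E, G, K}⁺: GK→FHN adds F, H, N; N→BG adds B → {B, E, F, G, H, K, N}. Minimal: {G, K}⁺ = {B, F, G, H, K, N}; {E, K}⁺ = {E, K}; {E, G}⁺ = {E, G} — none reach the full schema.
Any other superkey contains one of these as a subset, so there are no further candidate keys.

{E, H}, {E, N}, {B, E, G}, {E, F, G}, {E, G, K}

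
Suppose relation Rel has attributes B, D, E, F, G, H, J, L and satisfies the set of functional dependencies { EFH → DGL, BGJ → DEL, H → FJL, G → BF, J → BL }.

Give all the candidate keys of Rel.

Attribute H never appears on the right-hand side of any dependency, so H must belong to every candidate key.
{H}⁺ = {B, F, H, J, L}, which is not all of the schema, so we must add further attributes.
{E, H}⁺: H→FJL adds F, J, L; J→BL adds B; EFH→DGL adds D, G → {B, D, E, F, G, H, J, L}. Minimal: {H}⁺ = {B, F, H, J, L}; {E}⁺ = {E} — none reach the full schema.
{G, H}⁺: H→FJL adds F, J, L; G→BF adds B; BGJ→DEL adds D, E → {B, D, E, F, G, H, J, L}. Minimal: {H}⁺ = {B, F, H, J, L}; {G}⁺ = {B, F, G} — none reach the full schema.
Any other superkey contains one of these as a subset, so there are no further candidate keys.

{E, H}, {G, H}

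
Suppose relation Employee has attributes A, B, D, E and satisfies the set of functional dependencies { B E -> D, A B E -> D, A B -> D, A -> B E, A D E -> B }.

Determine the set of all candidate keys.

Attribute A never appears on the right-hand side of any dependency, so A must belong to every candidate key.
{A}⁺ = {A, B, D, E}, which is all of the schema, so {A} is the only candidate key.

A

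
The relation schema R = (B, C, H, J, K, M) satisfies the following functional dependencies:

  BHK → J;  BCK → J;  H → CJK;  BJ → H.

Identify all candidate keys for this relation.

Attributes B, M never appear on any right-hand side, so every candidate key must contain {B, M}.
{B, M}⁺ = {B, M}, which is not all of the schema, so we must add further attributes.
{B, H, M}⁺: H→CJK adds C, J, K → {B, C, H, J, K, M}. Minimal: {H, M}⁺ = {C, H, J, K, M}; {B, M}⁺ = {B, M}; {B, H}⁺ = {B, C, H, J, K} — none reach the full schema.
{B, J, M}⁺: BJ→H adds H; H→CJK adds C, K → {B, C, H, J, K, M}. Minimal: {J, M}⁺ = {J, M}; {B, M}⁺ = {B, M}; {B, J}⁺ = {B, C, H, J, K} — none reach the full schema.
{B, C, K, M}⁺: BCK→J adds J; BJ→H adds H → {B, C, H, J, K, M}. Minimal: {C, K, M}⁺ = {C, K, M}; {B, K, M}⁺ = {B, K, M}; {B, C, M}⁺ = {B, C, M}; … — none reach the full schema.

(B, H, M), (B, J, M), (B, C, K, M)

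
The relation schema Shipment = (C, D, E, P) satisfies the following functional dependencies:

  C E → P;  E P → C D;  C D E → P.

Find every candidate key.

Attribute E never appears on the right-hand side of any dependency, so E must belong to every candidate key.
{E}⁺ = {E}, which is not all of the schema, so we must add further attributes.
{C, E}⁺: CE→P adds P; EP→CD adds D → {C, D, E, P}.
{E, P}⁺: EP→CD adds C, D → {C, D, E, P}.

CE, EP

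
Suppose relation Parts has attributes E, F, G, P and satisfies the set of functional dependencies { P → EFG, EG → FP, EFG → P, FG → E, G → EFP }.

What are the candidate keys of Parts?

{G}⁺: G→EFP adds E, F, P → {E, F, G, P}.
{P}⁺: P→EFG adds E, F, G → {E, F, G, P}.
Any other superkey contains one of these as a subset, so there are no further candidate keys.

{G}; {P}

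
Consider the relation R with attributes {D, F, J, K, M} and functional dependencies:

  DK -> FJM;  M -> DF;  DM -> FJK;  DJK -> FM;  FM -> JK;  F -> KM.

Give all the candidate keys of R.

{F}⁺: F→KM adds K, M; M→DF adds D; DM→FJK adds J → {D, F, J, K, M}.
{M}⁺: M→DF adds D, F; DM→FJK adds J, K → {D, F, J, K, M}.
{D, K}⁺: DK→FJM adds F, J, M → {D, F, J, K, M}.

(F), (M), (D, K)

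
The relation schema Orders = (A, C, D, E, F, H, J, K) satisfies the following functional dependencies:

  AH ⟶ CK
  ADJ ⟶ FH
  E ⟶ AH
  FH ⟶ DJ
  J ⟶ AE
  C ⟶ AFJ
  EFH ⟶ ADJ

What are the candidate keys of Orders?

{C}⁺: C→AFJ adds A, F, J; J→AE adds E; E→AH adds H; FH→DJ adds D; AH→CK adds K → {A, C, D, E, F, H, J, K}.
{E}⁺: E→AH adds A, H; AH→CK adds C, K; C→AFJ adds F, J; EFH→ADJ adds D → {A, C, D, E, F, H, J, K}.
{J}⁺: J→AE adds A, E; E→AH adds H; AH→CK adds C, K; C→AFJ adds F; EFH→ADJ adds D → {A, C, D, E, F, H, J, K}.
{A, H}⁺: AH→CK adds C, K; C→AFJ adds F, J; FH→DJ adds D; J→AE adds E → {A, C, D, E, F, H, J, K}. Minimal: {H}⁺ = {H}; {A}⁺ = {A} — none reach the full schema.
{F, H}⁺: FH→DJ adds D, J; J→AE adds A, E; AH→CK adds C, K → {A, C, D, E, F, H, J, K}. Minimal: {H}⁺ = {H}; {F}⁺ = {F} — none reach the full schema.

C, E, J, AH, FH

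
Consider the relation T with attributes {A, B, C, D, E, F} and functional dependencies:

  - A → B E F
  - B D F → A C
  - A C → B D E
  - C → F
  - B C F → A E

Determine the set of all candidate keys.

{A, C}⁺: A→BEF adds B, E, F; AC→BDE adds D → {A, B, C, D, E, F}. Minimal: {C}⁺ = {C, F}; {A}⁺ = {A, B, E, F} — none reach the full schema.
{A, D}⁺: A→BEF adds B, E, F; BDF→AC adds C → {A, B, C, D, E, F}. Minimal: {D}⁺ = {D}; {A}⁺ = {A, B, E, F} — none reach the full schema.
{B, C}⁺: C→F adds F; BCF→AE adds A, E; AC→BDE adds D → {A, B, C, D, E, F}. Minimal: {C}⁺ = {C, F}; {B}⁺ = {B} — none reach the full schema.
{B, D, F}⁺: BDF→AC adds A, C; AC→BDE adds E → {A, B, C, D, E, F}. Minimal: {D, F}⁺ = {D, F}; {B, F}⁺ = {B, F}; {B, D}⁺ = {B, D} — none reach the full schema.

{A, C}, {A, D}, {B, C}, {B, D, F}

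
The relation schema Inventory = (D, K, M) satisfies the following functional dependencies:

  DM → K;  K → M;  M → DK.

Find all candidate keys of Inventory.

{K}⁺: K→M adds M; M→DK adds D → {D, K, M}.
{M}⁺: M→DK adds D, K → {D, K, M}.

{K}; {M}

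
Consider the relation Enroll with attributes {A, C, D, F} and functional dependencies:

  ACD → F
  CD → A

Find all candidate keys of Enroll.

{C, D}

Attributes C, D never appear on any right-hand side, so every candidate key must contain {C, D}.
{C, D}⁺ = {A, C, D, F}, which is all of the schema, so {C, D} is the only candidate key.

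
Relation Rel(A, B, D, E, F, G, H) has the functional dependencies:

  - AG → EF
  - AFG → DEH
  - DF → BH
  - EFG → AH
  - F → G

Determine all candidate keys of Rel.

{A, F}⁺: F→G adds G; AG→EF adds E; AFG→DEH adds D, H; DF→BH adds B → {A, B, D, E, F, G, H}. Minimal: {F}⁺ = {F, G}; {A}⁺ = {A} — none reach the full schema.
{A, G}⁺: AG→EF adds E, F; AFG→DEH adds D, H; DF→BH adds B → {A, B, D, E, F, G, H}. Minimal: {G}⁺ = {G}; {A}⁺ = {A} — none reach the full schema.
{E, F}⁺: F→G adds G; EFG→AH adds A, H; AFG→DEH adds D; DF→BH adds B → {A, B, D, E, F, G, H}. Minimal: {F}⁺ = {F, G}; {E}⁺ = {E} — none reach the full schema.
Any other superkey contains one of these as a subset, so there are no further candidate keys.

{A, F}, {A, G}, {E, F}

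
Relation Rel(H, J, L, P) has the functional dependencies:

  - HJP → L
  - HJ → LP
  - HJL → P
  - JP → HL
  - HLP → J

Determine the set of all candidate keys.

(H, J); (J, P); (H, L, P)

{H, J}⁺: HJ→LP adds L, P → {H, J, L, P}. Minimal: {J}⁺ = {J}; {H}⁺ = {H} — none reach the full schema.
{J, P}⁺: JP→HL adds H, L → {H, J, L, P}. Minimal: {P}⁺ = {P}; {J}⁺ = {J} — none reach the full schema.
{H, L, P}⁺: HLP→J adds J → {H, J, L, P}. Minimal: {L, P}⁺ = {L, P}; {H, P}⁺ = {H, P}; {H, L}⁺ = {H, L} — none reach the full schema.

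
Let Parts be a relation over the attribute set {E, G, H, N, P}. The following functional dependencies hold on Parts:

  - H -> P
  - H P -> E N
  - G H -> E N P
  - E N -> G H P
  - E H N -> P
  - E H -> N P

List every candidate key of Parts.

{H}, {E, N}

{H}⁺: H→P adds P; HP→EN adds E, N; EN→GHP adds G → {E, G, H, N, P}.
{E, N}⁺: EN→GHP adds G, H, P → {E, G, H, N, P}.
Any other superkey contains one of these as a subset, so there are no further candidate keys.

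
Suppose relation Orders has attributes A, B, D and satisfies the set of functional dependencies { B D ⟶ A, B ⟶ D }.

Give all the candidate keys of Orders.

B

Attribute B never appears on the right-hand side of any dependency, so B must belong to every candidate key.
{B}⁺ = {A, B, D}, which is all of the schema, so {B} is the only candidate key.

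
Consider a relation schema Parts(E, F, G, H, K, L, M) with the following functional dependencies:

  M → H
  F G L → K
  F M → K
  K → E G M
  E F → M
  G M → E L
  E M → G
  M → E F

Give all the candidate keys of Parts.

{K}⁺: K→EGM adds E, G, M; GM→EL adds L; M→EF adds F; M→H adds H → {E, F, G, H, K, L, M}.
{M}⁺: M→H adds H; M→EF adds E, F; FM→K adds K; K→EGM adds G; GM→EL adds L → {E, F, G, H, K, L, M}.
{E, F}⁺: EF→M adds M; EM→G adds G; M→H adds H; FM→K adds K; GM→EL adds L → {E, F, G, H, K, L, M}.
{F, G, L}⁺: FGL→K adds K; K→EGM adds E, M; M→H adds H → {E, F, G, H, K, L, M}.
Any other superkey contains one of these as a subset, so there are no further candidate keys.

{K}; {M}; {E, F}; {F, G, L}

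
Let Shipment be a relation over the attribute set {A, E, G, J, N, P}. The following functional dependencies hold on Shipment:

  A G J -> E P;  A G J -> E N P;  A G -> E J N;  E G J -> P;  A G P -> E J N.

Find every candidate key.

Attributes A, G never appear on any right-hand side, so every candidate key must contain {A, G}.
{A, G}⁺ = {A, E, G, J, N, P}, which is all of the schema, so {A, G} is the only candidate key.

AG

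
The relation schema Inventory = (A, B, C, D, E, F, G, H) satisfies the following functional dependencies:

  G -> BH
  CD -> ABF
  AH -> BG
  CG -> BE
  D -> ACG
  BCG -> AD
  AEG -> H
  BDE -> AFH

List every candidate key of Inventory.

{D}, {C, G}, {A, C, H}

{D}⁺: D→ACG adds A, C, G; G→BH adds B, H; CD→ABF adds F; CG→BE adds E → {A, B, C, D, E, F, G, H}.
{C, G}⁺: G→BH adds B, H; CG→BE adds E; BCG→AD adds A, D; BDE→AFH adds F → {A, B, C, D, E, F, G, H}. Minimal: {G}⁺ = {B, G, H}; {C}⁺ = {C} — none reach the full schema.
{A, C, H}⁺: AH→BG adds B, G; CG→BE adds E; BCG→AD adds D; BDE→AFH adds F → {A, B, C, D, E, F, G, H}. Minimal: {C, H}⁺ = {C, H}; {A, H}⁺ = {A, B, G, H}; {A, C}⁺ = {A, C} — none reach the full schema.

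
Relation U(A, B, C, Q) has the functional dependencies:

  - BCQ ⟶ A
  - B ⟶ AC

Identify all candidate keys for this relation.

{B, Q}

{B, Q}⁺: B→AC adds A, C → {A, B, C, Q}. Minimal: {Q}⁺ = {Q}; {B}⁺ = {A, B, C} — none reach the full schema.
No other minimal superkey exists.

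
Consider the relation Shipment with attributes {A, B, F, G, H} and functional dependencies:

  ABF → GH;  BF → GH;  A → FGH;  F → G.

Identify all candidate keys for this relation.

AB

Attributes A, B never appear on any right-hand side, so every candidate key must contain {A, B}.
{A, B}⁺ = {A, B, F, G, H}, which is all of the schema, so {A, B} is the only candidate key.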